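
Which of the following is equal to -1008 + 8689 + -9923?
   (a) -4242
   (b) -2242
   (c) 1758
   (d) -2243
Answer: b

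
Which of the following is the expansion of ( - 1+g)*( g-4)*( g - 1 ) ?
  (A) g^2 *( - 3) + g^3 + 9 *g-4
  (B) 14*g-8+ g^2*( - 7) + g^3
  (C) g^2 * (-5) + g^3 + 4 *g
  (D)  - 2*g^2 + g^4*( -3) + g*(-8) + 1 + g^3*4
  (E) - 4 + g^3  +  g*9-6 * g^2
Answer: E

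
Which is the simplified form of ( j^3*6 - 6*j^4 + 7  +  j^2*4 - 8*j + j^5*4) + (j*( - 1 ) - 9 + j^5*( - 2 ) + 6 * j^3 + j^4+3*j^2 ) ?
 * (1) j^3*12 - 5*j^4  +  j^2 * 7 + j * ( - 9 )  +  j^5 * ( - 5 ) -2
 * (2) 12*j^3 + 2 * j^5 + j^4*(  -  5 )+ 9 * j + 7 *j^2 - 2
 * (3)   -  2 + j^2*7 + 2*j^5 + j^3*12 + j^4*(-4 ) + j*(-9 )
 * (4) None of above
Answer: 4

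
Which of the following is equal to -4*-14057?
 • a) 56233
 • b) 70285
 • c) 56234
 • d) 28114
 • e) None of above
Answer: e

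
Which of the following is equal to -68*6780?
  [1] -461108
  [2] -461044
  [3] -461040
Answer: 3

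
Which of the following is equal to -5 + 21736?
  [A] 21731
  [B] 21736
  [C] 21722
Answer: A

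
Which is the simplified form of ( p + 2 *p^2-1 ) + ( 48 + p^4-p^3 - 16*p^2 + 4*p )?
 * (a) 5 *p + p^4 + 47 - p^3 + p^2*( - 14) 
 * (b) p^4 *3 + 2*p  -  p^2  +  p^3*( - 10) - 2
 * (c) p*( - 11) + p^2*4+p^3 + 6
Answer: a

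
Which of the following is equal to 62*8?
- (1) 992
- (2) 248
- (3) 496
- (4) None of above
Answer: 3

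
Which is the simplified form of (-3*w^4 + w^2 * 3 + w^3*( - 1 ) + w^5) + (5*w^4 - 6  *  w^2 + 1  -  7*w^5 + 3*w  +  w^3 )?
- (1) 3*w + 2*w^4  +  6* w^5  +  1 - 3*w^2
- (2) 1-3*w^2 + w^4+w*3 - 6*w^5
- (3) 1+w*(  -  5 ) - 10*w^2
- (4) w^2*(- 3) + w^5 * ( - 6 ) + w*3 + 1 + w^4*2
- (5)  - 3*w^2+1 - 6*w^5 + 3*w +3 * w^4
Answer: 4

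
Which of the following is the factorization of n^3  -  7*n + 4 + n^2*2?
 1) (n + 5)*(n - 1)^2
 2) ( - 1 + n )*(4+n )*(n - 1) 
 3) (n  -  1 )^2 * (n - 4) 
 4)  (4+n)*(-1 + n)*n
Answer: 2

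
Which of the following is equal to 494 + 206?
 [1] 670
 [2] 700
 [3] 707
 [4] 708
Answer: 2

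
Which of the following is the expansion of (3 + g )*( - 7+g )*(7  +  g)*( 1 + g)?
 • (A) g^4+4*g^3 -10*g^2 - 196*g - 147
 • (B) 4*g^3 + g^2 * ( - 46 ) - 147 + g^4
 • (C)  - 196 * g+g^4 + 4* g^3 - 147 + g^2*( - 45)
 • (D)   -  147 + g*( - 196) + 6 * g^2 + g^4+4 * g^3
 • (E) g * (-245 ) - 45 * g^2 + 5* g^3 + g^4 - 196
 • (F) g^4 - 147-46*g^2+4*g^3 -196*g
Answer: F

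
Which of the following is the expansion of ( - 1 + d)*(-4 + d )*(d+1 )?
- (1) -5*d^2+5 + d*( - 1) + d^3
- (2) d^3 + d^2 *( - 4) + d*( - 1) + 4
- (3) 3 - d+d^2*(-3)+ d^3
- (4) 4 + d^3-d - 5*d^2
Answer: 2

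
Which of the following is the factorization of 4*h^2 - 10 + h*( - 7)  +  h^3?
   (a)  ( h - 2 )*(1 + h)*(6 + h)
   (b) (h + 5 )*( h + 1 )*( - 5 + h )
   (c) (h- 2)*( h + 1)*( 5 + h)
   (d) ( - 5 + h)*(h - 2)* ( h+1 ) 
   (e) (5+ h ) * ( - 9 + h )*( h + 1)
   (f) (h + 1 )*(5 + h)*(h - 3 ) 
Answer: c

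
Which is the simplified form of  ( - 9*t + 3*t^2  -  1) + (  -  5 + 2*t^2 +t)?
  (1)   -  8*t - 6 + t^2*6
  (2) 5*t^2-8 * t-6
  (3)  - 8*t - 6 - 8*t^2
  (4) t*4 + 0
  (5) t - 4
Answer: 2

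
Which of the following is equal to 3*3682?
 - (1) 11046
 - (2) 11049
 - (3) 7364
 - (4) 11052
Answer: 1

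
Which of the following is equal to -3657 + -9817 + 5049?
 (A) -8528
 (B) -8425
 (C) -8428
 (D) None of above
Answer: B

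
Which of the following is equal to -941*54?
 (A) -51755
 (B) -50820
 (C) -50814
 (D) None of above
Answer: C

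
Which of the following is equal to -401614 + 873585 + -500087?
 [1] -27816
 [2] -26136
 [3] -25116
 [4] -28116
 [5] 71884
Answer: 4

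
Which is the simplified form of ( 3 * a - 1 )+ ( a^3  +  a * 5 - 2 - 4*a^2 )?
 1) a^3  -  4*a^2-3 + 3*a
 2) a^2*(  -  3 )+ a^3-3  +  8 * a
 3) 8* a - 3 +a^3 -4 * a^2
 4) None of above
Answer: 3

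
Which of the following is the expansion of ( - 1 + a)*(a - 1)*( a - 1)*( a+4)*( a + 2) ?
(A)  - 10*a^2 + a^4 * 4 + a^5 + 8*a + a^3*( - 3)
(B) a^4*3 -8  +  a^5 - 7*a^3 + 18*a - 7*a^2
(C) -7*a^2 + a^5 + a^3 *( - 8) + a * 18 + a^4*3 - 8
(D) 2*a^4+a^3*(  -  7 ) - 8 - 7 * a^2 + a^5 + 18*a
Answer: B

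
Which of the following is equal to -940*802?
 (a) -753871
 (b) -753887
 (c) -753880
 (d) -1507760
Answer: c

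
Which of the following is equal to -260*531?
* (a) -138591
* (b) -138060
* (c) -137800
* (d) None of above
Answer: b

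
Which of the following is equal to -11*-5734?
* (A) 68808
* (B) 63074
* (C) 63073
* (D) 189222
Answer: B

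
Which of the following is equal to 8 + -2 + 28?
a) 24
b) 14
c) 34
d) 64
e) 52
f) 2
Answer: c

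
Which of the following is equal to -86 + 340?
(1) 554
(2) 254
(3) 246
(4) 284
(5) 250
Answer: 2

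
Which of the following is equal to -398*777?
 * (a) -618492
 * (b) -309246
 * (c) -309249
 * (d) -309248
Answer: b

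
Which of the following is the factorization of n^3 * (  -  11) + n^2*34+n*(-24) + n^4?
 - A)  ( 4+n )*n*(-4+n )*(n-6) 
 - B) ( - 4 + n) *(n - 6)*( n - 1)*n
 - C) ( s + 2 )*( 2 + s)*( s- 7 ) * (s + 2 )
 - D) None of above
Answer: B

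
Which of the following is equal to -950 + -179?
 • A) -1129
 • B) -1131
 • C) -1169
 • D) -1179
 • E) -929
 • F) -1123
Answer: A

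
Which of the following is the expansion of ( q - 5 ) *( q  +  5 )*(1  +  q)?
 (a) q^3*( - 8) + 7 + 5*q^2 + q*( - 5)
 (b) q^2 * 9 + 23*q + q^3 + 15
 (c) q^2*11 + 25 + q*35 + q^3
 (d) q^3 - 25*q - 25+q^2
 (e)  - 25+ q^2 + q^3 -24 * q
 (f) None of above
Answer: d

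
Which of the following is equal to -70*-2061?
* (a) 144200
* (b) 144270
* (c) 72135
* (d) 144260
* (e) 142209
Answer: b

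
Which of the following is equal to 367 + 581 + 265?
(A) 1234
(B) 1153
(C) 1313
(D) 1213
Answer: D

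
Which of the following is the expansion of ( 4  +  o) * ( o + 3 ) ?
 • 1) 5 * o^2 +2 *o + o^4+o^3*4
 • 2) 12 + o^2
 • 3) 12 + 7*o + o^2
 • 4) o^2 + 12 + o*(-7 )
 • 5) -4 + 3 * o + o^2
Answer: 3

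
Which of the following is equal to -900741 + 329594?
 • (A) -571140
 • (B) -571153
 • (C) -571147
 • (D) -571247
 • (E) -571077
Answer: C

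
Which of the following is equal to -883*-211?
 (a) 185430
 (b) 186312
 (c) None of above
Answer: c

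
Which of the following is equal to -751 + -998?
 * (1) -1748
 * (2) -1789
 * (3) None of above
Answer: 3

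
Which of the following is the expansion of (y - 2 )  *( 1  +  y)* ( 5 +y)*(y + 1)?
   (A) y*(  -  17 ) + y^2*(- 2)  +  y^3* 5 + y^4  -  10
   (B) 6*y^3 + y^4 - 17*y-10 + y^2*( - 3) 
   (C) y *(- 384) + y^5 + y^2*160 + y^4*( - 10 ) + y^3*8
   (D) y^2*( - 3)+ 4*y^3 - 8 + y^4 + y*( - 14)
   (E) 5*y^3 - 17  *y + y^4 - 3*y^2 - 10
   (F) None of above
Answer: E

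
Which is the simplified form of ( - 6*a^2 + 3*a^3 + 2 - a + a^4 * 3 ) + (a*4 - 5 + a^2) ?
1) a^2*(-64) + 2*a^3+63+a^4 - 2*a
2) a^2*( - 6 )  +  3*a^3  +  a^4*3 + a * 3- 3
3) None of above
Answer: 3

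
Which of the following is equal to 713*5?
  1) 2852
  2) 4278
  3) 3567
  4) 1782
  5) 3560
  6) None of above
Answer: 6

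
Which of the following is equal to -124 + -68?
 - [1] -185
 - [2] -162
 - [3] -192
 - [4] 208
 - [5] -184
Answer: 3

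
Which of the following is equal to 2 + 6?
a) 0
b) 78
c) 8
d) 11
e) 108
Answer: c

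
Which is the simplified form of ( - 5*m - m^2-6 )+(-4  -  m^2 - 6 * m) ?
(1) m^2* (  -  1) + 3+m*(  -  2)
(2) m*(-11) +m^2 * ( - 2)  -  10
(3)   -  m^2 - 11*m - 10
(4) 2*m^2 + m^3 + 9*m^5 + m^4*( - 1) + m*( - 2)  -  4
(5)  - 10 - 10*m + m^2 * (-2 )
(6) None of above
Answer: 2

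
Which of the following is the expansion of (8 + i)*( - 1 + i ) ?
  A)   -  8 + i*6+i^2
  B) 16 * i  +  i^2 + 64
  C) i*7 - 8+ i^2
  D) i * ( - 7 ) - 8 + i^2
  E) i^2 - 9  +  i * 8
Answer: C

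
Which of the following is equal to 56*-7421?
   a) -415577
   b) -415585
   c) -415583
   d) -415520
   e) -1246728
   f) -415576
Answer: f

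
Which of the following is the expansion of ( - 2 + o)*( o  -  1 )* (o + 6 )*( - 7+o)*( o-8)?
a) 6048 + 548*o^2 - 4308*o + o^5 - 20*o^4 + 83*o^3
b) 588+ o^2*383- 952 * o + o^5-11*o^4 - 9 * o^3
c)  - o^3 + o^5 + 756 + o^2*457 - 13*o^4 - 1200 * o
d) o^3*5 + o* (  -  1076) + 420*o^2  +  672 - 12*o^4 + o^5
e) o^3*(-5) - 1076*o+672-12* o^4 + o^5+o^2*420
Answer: e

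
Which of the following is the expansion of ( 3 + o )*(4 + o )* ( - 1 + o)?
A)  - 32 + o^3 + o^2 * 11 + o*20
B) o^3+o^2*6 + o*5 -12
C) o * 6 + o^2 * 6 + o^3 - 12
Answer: B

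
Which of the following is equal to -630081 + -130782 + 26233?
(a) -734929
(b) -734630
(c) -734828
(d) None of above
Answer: b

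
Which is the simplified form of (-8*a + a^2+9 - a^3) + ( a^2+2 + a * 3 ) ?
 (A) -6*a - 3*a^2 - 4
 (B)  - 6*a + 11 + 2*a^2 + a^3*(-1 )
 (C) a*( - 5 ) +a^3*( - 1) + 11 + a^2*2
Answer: C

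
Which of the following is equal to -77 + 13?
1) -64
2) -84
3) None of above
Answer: 1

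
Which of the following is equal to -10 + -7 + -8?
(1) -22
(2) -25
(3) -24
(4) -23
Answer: 2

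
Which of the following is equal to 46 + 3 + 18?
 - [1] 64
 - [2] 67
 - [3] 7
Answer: 2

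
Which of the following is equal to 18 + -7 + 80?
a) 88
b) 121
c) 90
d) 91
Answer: d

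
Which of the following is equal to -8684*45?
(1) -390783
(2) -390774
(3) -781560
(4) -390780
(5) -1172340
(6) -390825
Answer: 4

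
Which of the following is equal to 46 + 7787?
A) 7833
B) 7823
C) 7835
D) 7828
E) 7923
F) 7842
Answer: A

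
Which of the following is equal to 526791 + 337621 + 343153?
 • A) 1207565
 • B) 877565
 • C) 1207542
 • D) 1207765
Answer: A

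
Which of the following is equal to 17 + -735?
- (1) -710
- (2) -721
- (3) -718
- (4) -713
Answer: 3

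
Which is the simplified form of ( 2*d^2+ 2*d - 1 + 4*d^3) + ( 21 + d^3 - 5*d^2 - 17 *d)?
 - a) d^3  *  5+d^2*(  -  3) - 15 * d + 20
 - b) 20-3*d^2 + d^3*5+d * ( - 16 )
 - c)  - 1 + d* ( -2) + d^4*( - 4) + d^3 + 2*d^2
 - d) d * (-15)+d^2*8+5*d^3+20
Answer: a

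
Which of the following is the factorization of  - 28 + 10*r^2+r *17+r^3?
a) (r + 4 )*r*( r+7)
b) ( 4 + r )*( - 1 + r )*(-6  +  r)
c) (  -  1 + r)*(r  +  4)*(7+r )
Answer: c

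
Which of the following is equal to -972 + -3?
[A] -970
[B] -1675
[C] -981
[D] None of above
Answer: D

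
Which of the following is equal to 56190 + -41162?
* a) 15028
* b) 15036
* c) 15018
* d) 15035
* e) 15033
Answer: a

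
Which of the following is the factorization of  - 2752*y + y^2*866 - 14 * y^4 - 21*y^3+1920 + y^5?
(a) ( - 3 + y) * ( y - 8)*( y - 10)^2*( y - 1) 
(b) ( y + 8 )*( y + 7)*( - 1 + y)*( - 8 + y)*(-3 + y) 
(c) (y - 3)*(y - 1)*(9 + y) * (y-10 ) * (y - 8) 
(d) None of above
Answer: d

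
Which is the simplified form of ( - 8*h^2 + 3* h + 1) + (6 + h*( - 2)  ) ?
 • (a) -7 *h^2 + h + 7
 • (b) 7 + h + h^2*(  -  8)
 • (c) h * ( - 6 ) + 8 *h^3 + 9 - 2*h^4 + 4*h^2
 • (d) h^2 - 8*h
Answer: b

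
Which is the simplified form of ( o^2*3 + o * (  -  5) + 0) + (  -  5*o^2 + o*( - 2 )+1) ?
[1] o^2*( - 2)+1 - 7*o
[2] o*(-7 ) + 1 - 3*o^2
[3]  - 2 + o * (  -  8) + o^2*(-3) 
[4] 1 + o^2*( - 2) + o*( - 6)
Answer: 1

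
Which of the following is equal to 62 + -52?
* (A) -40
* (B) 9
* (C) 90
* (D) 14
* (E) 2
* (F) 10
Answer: F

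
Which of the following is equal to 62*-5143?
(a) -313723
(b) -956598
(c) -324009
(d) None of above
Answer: d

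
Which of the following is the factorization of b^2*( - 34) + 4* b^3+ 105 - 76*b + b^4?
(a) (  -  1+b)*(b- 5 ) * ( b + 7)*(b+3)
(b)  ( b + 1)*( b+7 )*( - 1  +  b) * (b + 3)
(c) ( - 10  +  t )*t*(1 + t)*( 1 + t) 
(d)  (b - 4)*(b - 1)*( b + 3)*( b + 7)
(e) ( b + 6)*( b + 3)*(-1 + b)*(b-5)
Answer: a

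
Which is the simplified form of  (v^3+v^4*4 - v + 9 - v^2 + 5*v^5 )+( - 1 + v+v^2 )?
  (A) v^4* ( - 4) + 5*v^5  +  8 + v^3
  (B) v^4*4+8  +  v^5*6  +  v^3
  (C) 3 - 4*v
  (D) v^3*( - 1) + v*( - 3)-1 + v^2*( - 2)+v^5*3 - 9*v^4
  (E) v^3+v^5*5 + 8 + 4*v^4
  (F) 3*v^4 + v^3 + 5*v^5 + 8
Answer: E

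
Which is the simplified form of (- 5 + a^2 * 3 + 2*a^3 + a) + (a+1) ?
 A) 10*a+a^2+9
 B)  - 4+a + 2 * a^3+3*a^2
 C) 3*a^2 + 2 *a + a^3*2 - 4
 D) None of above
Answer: C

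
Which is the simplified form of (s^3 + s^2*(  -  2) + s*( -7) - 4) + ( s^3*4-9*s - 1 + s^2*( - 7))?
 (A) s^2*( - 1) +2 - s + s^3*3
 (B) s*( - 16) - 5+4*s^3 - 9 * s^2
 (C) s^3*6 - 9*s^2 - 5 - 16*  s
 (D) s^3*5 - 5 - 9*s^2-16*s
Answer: D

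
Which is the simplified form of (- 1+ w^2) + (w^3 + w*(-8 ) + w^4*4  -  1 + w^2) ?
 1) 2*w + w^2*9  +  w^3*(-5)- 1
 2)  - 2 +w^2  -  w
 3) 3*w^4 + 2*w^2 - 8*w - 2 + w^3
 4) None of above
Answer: 4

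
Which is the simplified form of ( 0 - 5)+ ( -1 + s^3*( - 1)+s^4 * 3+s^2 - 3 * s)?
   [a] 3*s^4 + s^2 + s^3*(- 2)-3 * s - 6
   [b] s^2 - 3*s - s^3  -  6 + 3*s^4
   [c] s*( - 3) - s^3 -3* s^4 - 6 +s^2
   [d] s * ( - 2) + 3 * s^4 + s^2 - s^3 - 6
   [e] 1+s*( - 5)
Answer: b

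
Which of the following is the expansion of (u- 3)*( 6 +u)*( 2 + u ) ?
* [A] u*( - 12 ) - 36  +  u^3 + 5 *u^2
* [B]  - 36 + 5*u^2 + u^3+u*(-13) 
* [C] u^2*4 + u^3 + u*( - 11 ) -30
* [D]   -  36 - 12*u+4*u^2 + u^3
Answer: A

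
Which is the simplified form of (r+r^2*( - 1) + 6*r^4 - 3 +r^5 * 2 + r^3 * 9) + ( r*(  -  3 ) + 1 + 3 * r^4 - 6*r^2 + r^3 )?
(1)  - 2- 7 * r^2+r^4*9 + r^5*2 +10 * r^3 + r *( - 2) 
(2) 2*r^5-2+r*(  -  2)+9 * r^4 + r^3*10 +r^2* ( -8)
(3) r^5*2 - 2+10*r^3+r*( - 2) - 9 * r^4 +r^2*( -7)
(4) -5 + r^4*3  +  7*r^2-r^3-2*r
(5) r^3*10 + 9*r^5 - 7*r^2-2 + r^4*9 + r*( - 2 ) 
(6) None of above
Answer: 1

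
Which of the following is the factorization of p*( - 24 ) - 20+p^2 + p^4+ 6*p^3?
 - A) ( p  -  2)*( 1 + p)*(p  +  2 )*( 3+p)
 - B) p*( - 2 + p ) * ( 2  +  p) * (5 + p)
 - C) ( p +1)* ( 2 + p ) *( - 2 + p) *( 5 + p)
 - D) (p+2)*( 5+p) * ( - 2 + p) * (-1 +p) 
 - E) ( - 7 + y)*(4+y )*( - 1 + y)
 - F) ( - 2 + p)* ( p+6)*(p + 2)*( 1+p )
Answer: C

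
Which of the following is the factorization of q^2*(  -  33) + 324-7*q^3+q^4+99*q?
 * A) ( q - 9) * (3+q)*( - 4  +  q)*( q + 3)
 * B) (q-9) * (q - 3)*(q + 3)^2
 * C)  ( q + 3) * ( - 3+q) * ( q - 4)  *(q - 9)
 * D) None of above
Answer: A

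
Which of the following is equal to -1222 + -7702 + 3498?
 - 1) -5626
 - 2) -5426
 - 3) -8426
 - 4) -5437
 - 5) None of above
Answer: 2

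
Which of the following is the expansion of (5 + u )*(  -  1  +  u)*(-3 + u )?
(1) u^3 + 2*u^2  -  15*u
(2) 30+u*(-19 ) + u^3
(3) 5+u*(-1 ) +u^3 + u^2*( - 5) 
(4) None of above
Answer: 4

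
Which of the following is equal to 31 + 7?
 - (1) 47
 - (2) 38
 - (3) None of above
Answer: 2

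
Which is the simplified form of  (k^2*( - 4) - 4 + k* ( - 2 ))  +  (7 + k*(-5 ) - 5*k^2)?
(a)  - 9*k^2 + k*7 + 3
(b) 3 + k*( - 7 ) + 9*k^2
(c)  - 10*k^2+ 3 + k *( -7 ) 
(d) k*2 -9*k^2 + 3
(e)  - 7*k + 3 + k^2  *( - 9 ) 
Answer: e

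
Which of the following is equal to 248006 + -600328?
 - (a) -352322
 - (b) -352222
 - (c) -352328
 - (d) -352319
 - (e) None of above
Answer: a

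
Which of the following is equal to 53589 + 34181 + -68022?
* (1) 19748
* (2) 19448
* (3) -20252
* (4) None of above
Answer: 1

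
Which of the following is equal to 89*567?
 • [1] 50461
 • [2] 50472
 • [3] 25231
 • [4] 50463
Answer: 4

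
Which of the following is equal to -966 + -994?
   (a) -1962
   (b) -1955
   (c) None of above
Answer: c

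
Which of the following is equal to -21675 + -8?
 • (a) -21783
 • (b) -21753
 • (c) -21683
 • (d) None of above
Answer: c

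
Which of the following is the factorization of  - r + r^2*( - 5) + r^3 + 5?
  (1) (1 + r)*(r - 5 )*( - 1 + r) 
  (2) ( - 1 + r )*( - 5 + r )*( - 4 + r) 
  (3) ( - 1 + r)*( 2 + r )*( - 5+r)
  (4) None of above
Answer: 1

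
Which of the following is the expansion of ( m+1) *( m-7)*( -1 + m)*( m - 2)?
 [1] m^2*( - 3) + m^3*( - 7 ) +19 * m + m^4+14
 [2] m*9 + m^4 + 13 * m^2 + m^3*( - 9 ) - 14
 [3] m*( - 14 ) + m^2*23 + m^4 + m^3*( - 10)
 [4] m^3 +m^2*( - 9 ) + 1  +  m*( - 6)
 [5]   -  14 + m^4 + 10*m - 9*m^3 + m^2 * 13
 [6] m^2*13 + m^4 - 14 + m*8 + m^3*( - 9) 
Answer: 2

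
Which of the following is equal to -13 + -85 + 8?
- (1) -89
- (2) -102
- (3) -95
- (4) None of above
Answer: 4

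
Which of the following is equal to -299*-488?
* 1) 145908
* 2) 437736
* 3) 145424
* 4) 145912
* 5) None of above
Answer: 4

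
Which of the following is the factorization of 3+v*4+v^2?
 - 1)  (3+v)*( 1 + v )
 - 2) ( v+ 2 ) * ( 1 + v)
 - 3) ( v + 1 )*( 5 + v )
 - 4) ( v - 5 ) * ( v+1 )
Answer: 1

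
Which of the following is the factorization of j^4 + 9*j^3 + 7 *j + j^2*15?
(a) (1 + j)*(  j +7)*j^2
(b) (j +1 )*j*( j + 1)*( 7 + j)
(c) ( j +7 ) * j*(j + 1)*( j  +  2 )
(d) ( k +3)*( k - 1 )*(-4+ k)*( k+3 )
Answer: b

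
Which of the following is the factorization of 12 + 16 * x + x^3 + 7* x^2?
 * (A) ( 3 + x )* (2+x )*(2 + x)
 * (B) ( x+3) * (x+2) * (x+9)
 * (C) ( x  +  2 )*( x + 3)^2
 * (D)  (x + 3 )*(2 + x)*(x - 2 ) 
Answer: A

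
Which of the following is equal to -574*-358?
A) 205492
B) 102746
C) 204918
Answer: A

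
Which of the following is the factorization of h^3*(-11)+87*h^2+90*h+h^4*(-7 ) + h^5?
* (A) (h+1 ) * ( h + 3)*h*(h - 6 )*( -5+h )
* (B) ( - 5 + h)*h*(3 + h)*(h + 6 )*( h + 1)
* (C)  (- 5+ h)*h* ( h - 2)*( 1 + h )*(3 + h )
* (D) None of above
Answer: A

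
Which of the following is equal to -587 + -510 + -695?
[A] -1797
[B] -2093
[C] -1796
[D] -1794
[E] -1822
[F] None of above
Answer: F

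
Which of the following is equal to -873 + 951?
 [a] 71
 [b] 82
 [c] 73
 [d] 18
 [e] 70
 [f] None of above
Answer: f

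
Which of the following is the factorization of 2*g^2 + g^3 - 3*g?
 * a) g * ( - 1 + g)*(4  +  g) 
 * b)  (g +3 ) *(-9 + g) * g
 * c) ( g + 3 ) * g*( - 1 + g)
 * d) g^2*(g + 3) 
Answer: c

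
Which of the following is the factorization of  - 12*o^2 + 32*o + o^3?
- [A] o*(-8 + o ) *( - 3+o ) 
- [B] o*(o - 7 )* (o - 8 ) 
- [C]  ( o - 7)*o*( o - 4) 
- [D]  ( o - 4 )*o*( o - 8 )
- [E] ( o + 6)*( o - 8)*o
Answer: D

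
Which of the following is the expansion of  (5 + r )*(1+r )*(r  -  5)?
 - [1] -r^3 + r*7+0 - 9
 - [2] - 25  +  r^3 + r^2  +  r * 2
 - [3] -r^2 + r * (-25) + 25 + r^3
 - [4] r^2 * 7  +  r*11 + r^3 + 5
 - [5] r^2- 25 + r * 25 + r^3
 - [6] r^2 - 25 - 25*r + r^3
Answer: 6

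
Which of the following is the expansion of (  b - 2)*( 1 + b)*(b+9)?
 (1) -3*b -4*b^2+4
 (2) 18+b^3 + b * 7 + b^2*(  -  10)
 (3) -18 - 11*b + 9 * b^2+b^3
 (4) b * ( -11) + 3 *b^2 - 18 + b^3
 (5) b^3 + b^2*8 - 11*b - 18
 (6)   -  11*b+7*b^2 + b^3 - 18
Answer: 5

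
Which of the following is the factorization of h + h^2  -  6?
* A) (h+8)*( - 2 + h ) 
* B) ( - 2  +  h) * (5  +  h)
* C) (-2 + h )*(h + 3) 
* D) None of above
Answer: C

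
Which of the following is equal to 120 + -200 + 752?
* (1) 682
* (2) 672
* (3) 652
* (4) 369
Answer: 2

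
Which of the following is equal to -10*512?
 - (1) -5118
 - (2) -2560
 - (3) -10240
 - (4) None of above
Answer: 4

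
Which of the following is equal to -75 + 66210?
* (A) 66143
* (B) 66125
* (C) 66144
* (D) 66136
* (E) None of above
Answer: E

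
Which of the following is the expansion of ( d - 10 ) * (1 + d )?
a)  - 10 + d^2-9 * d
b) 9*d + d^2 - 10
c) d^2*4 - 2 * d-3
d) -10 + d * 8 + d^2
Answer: a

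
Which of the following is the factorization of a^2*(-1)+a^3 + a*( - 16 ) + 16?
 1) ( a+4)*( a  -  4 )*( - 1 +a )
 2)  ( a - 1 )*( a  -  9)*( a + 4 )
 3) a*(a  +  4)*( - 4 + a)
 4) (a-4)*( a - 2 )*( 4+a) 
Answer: 1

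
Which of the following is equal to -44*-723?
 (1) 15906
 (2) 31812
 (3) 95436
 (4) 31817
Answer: 2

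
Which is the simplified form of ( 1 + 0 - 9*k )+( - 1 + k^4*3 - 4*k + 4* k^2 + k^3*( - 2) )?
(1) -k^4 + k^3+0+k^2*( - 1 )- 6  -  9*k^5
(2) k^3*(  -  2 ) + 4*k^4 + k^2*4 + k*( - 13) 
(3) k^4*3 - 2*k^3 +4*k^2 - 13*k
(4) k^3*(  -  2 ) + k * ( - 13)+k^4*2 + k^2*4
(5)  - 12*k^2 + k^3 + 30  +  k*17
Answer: 3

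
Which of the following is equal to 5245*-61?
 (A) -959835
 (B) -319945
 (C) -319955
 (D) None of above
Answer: B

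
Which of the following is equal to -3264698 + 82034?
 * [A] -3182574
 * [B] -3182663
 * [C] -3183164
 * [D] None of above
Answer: D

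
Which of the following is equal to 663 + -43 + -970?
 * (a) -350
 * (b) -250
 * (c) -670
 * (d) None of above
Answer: a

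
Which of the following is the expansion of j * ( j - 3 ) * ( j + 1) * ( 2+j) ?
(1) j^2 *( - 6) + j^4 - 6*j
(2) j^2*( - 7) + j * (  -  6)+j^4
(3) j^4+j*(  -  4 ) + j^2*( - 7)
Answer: 2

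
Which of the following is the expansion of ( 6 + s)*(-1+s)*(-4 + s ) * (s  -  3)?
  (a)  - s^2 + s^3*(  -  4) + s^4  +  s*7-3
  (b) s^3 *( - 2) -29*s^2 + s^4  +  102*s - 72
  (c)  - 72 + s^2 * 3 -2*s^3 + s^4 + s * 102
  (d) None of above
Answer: b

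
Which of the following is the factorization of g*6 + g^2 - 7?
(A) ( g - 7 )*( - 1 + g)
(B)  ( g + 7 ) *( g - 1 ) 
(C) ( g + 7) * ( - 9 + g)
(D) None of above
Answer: B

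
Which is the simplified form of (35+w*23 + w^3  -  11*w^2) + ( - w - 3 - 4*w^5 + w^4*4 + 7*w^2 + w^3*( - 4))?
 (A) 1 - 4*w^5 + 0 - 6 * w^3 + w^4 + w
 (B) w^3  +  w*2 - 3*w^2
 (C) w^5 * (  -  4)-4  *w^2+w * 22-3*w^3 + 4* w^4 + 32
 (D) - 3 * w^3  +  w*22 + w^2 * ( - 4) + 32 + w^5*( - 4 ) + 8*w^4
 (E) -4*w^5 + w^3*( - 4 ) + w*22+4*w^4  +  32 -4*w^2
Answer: C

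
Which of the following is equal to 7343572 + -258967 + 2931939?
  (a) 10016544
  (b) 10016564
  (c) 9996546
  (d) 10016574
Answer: a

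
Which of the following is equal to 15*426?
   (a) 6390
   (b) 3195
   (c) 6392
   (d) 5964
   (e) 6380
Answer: a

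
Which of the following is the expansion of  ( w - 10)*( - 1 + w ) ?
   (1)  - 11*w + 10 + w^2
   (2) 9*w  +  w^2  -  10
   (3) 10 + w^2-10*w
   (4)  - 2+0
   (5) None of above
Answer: 1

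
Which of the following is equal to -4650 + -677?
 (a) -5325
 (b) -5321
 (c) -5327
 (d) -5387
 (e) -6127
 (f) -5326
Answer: c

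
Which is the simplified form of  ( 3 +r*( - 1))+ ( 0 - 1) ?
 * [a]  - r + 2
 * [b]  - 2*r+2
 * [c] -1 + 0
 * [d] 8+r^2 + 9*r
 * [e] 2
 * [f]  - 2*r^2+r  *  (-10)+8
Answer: a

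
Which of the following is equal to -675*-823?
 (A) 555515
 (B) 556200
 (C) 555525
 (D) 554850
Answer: C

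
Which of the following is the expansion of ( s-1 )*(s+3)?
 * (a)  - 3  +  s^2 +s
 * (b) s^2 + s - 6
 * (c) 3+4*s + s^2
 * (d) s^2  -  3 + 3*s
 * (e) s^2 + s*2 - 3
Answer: e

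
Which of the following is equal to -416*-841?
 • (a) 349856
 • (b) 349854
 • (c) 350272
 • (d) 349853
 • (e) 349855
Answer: a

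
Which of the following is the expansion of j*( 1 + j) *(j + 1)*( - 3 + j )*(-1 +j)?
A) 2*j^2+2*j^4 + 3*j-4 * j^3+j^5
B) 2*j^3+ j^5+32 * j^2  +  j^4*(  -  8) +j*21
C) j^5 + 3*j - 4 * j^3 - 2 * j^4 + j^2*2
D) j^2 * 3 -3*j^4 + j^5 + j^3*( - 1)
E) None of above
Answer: C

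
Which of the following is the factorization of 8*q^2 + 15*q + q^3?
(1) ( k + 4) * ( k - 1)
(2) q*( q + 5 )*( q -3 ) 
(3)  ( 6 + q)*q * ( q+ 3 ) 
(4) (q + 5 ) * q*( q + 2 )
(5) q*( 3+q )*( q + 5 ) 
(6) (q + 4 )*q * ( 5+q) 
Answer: 5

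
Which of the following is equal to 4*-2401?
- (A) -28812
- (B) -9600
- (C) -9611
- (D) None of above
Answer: D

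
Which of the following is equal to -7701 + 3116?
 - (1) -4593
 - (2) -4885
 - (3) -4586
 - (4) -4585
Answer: 4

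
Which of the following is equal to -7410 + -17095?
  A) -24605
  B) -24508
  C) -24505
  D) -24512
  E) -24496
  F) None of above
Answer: C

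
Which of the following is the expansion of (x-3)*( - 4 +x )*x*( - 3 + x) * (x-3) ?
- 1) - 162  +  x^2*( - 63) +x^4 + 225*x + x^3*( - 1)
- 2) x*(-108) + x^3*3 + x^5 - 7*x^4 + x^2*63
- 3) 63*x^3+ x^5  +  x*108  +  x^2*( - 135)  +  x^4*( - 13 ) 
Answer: 3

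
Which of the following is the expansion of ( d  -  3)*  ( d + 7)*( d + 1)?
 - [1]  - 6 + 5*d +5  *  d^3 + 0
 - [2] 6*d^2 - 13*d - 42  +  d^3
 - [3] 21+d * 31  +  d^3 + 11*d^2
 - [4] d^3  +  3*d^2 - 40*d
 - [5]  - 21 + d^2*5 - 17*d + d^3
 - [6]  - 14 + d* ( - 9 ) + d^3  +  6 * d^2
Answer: 5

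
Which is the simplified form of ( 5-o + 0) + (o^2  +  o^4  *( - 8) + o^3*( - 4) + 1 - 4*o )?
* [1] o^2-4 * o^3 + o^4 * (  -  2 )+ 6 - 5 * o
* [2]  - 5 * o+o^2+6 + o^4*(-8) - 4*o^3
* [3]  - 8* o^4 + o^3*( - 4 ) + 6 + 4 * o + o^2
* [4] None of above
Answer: 2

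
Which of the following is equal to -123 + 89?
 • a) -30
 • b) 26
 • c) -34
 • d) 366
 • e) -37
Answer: c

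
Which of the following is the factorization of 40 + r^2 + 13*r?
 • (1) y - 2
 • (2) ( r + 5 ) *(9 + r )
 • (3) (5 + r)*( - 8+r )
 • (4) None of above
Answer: 4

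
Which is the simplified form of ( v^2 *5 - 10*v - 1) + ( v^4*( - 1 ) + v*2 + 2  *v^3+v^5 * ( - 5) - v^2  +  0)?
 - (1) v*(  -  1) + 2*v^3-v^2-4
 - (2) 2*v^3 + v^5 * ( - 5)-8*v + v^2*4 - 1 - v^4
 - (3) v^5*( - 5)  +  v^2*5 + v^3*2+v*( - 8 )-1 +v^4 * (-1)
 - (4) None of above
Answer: 2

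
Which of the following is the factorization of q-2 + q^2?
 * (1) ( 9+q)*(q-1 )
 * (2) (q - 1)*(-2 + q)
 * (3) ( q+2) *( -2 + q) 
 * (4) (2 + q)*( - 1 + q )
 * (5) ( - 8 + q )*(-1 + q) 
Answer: 4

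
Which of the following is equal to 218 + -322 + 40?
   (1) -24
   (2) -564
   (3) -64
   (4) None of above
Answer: 3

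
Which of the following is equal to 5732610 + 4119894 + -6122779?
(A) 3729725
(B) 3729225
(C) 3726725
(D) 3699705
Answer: A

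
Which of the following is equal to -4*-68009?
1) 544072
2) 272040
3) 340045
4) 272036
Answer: 4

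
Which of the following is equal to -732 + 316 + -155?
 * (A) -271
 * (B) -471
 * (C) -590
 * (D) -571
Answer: D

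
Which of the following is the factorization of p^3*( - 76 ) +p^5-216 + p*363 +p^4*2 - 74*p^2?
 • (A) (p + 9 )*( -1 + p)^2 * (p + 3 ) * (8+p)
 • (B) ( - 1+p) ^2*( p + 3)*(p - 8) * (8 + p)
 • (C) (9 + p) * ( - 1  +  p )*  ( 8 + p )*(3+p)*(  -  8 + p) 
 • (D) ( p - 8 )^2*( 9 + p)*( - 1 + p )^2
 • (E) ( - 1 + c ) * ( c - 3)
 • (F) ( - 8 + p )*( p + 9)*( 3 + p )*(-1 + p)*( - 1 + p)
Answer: F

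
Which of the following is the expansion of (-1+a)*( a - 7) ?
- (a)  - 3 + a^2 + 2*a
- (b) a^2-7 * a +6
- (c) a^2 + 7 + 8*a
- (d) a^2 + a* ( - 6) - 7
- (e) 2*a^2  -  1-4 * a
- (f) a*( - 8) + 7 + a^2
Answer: f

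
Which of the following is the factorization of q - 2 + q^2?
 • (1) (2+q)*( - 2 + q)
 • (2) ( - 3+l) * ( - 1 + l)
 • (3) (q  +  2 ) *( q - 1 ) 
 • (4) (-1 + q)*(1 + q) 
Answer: 3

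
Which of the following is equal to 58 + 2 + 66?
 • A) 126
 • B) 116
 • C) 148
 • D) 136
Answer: A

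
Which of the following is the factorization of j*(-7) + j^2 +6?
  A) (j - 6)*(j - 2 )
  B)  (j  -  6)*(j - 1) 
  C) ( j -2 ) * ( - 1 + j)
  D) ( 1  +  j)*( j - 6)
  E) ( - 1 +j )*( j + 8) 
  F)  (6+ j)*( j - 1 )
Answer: B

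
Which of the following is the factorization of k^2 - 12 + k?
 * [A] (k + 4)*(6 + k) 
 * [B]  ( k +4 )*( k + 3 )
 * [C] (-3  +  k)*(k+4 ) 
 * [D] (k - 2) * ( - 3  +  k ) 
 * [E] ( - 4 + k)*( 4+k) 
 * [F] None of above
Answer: C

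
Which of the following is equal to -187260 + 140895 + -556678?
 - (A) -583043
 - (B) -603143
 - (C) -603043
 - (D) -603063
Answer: C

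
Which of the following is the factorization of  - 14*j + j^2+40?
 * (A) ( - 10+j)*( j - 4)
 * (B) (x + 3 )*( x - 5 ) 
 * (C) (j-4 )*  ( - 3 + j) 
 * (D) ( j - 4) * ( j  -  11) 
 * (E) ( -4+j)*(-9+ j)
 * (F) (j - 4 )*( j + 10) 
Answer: A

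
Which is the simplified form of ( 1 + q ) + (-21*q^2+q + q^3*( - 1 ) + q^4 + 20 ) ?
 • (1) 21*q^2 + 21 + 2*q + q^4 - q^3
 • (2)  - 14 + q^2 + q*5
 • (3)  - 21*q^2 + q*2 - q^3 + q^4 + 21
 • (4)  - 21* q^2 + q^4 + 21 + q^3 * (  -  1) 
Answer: 3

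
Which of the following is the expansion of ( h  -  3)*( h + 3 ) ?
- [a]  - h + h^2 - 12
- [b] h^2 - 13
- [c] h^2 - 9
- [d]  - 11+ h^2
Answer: c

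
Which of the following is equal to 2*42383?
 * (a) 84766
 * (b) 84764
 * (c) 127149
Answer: a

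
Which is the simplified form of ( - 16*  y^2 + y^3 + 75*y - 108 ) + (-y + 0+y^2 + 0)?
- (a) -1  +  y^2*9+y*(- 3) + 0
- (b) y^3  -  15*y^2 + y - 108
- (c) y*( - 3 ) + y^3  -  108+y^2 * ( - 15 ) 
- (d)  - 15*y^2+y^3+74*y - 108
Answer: d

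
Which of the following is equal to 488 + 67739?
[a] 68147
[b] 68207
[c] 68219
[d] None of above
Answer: d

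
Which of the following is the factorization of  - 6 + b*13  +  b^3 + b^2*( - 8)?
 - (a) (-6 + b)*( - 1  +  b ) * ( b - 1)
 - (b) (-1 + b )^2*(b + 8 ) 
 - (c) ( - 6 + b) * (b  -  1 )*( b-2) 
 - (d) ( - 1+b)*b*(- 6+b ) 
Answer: a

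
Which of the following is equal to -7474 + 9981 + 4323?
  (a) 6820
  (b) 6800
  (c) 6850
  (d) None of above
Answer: d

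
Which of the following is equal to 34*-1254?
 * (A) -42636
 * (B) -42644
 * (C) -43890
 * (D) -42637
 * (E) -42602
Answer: A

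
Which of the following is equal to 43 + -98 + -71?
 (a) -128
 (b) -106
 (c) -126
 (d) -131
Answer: c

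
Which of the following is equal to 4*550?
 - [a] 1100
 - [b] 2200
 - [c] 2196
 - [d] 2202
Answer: b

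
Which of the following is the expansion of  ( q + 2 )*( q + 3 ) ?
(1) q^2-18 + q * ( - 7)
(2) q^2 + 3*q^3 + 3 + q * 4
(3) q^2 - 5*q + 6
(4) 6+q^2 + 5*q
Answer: 4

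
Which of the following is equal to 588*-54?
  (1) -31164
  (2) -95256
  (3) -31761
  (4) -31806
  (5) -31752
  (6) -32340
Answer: 5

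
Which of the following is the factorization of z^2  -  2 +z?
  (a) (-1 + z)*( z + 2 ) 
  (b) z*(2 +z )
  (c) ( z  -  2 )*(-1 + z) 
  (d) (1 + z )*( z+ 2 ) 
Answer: a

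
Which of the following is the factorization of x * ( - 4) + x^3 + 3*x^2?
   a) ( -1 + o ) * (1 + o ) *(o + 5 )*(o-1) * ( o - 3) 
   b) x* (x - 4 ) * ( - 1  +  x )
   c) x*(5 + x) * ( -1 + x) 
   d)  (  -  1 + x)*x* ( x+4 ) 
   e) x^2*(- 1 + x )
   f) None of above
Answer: d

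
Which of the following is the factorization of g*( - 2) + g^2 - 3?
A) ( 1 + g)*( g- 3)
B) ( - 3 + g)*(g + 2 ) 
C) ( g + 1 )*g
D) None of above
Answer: A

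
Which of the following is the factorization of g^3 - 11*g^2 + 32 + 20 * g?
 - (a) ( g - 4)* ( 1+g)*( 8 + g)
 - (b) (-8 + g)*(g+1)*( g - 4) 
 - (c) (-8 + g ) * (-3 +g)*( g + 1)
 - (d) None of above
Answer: b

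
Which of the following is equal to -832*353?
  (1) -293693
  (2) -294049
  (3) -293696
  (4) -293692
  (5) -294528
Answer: 3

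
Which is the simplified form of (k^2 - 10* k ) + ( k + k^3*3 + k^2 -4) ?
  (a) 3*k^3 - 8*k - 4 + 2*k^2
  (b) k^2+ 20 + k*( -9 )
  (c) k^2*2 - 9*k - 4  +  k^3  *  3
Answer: c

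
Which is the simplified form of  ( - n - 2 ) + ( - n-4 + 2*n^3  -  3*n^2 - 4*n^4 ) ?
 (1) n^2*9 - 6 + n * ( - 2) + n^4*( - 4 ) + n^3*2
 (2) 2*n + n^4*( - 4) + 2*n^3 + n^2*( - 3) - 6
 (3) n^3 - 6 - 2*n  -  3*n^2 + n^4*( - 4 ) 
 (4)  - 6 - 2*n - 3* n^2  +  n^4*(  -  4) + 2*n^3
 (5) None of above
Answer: 4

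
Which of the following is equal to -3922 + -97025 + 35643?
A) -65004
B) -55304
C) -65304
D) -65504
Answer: C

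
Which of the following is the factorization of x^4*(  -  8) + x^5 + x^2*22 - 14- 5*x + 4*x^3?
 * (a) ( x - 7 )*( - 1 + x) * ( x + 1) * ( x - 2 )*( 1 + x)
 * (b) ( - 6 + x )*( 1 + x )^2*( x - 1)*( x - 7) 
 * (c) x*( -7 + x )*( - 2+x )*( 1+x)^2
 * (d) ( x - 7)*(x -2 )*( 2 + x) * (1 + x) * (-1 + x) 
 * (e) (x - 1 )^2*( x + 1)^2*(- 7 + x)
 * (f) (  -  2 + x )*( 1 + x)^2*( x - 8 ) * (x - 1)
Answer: a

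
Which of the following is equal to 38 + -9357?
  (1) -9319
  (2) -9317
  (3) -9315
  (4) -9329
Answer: 1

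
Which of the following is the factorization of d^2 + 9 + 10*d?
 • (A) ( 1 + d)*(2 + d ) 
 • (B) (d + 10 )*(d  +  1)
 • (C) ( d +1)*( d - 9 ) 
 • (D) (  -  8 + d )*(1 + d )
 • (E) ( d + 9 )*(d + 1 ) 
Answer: E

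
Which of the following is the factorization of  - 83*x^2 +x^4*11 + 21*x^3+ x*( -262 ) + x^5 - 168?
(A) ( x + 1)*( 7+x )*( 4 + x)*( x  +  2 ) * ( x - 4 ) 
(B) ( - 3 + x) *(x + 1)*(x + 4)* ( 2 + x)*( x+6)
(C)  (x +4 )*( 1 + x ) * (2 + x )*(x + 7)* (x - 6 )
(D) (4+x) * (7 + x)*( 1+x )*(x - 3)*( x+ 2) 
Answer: D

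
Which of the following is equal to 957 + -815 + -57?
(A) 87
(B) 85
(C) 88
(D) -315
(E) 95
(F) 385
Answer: B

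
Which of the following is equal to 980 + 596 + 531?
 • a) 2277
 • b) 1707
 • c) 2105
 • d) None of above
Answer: d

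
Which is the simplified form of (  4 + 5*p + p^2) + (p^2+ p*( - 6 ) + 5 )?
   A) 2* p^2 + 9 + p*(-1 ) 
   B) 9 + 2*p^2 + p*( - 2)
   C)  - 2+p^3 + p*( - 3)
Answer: A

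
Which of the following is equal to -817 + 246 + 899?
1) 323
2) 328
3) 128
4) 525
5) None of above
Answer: 2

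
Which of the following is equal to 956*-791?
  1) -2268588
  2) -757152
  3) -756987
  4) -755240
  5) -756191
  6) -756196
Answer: 6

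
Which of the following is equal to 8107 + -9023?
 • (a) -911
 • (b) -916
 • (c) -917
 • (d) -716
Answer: b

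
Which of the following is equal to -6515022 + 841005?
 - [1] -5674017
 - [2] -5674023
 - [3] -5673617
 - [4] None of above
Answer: 1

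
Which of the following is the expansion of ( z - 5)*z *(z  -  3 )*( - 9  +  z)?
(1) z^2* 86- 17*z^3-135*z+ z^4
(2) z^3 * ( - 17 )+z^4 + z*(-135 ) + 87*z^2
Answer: 2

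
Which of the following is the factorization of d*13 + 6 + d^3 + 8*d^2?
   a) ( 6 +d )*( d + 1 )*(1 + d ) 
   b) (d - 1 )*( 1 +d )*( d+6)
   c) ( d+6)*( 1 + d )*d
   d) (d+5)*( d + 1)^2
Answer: a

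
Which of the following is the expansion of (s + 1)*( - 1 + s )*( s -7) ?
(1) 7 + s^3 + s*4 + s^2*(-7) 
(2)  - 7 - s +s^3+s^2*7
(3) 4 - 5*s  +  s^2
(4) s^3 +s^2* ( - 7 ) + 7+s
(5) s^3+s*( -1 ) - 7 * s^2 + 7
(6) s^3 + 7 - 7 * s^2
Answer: 5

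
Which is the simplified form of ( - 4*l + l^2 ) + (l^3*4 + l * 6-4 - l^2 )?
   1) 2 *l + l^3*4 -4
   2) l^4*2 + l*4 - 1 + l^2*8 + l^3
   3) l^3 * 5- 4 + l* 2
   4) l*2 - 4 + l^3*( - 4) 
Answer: 1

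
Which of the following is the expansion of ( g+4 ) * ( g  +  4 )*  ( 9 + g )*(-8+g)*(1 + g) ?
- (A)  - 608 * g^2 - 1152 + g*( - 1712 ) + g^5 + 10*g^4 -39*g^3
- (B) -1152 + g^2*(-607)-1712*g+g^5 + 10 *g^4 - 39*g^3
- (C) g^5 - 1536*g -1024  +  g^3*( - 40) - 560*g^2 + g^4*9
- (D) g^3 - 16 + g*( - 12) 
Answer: A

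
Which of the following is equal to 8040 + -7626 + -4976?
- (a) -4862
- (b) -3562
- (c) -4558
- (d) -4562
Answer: d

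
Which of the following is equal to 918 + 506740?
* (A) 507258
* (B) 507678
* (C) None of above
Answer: C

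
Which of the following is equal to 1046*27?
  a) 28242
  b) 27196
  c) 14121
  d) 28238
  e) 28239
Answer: a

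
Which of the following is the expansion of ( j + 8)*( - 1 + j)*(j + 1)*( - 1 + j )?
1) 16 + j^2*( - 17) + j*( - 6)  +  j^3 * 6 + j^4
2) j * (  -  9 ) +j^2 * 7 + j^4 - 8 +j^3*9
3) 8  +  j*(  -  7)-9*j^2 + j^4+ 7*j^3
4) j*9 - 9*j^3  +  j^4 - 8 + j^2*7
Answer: 3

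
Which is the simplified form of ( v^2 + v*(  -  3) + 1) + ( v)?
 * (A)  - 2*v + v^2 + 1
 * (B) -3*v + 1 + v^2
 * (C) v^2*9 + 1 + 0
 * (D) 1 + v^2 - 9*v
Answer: A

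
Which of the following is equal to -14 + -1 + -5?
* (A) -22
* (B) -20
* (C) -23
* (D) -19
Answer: B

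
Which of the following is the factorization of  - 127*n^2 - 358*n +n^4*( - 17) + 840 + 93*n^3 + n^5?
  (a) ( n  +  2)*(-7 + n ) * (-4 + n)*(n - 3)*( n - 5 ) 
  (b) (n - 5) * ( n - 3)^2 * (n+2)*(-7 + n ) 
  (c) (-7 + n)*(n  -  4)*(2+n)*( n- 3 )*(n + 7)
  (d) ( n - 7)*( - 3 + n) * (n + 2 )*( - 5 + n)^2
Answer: a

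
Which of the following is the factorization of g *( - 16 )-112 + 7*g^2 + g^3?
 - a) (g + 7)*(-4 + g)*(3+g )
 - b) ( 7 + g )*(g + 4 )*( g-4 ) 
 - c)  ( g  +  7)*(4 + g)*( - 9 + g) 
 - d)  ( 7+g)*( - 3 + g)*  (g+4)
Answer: b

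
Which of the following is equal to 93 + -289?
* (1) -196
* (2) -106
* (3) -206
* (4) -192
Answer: 1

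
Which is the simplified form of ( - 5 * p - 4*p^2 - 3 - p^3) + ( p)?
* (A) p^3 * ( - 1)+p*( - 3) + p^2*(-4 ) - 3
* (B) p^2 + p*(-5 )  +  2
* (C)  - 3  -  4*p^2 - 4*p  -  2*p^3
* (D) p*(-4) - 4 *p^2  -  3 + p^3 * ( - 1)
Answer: D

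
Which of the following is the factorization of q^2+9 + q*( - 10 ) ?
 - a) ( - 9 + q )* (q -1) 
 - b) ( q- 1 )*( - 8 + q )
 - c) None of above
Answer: a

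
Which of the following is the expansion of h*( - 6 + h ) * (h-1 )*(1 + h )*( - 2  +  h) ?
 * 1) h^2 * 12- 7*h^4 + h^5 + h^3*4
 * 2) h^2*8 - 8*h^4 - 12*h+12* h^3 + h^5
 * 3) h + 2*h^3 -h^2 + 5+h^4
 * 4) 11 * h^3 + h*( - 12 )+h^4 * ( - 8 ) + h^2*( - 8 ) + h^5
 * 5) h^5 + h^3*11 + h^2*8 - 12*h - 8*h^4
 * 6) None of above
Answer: 5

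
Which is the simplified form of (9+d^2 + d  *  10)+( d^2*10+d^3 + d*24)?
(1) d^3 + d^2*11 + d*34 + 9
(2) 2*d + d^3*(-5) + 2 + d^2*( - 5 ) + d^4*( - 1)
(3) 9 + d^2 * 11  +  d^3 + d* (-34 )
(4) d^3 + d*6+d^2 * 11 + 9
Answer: 1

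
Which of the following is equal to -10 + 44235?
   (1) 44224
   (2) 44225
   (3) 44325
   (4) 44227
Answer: 2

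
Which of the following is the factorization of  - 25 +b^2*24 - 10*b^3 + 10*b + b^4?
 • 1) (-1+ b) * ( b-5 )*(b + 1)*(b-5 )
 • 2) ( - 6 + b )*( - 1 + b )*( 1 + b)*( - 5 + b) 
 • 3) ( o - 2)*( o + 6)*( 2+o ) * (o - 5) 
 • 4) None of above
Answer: 1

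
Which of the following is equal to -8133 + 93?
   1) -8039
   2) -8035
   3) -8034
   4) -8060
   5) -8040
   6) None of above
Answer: 5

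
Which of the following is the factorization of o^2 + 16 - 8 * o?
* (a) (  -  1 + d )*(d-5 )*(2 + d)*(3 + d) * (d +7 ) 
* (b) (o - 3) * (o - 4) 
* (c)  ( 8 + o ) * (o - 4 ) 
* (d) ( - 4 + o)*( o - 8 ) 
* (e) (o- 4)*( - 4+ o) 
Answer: e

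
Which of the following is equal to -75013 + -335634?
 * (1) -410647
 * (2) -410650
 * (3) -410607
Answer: 1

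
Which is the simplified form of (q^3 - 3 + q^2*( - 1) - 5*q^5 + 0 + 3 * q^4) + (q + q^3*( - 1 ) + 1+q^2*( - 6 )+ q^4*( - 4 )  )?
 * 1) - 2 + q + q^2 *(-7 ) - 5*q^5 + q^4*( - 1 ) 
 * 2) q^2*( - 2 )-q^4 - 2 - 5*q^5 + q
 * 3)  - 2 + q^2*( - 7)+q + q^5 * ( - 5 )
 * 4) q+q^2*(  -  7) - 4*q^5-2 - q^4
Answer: 1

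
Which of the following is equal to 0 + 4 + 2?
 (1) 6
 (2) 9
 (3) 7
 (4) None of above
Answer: 1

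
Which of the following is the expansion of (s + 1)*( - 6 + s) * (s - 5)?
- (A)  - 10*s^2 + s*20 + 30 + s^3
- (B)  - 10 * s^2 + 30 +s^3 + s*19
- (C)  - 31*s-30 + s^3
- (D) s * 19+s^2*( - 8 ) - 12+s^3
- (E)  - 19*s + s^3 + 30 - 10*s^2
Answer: B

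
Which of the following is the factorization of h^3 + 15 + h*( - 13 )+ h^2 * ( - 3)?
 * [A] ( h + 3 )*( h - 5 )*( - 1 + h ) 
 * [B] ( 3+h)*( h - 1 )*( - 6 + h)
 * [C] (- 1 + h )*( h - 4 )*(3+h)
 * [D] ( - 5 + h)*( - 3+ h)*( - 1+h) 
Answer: A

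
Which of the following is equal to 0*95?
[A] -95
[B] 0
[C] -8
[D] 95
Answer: B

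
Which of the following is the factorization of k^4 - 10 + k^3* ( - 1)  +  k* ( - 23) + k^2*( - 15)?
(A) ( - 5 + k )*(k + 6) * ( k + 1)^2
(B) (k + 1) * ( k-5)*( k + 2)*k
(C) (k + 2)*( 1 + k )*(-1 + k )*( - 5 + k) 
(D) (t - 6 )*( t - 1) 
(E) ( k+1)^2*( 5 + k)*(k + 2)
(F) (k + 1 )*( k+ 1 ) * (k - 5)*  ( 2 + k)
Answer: F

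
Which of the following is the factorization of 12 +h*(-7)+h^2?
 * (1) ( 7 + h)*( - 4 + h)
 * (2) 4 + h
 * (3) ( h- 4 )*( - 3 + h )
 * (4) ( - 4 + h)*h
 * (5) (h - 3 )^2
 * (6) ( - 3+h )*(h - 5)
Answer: 3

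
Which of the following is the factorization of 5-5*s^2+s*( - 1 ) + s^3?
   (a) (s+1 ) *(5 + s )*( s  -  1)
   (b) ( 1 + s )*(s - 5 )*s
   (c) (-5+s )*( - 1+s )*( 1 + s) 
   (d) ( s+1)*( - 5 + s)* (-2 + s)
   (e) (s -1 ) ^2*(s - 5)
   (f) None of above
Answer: c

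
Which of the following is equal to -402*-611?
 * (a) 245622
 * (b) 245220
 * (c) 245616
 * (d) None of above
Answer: a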